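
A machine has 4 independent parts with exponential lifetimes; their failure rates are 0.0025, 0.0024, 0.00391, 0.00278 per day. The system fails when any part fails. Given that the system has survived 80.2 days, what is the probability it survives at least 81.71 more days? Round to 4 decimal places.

0.3879

Time to first failure ~ Exp(Σλ) with Σλ = 0.01159.
By memorylessness, P(T > 80.2+81.71 | T > 80.2) = P(T > 81.71) = e^(−0.01159·81.71) ≈ 0.3879.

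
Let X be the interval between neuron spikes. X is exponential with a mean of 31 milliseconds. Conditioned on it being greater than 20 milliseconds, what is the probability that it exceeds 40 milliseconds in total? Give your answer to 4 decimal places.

0.5246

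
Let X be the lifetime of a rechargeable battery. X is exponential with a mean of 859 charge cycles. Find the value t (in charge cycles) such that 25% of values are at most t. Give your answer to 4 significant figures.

The rate is λ = 1/859 = 0.00116414 per charge cycle.
Set 1 − e^(−λt) = 0.25, so t = −ln(0.75)/λ = 0.28768/0.00116414 ≈ 247.119 charge cycles.

247.1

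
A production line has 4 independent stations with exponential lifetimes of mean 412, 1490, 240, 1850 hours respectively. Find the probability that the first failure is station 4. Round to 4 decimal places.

0.0693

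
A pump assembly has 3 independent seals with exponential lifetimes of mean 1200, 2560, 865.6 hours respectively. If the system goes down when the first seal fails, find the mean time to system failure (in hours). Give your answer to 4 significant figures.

The first failure time is exponential with rate Σλ_i = 1/1200 + 1/2560 + 1/865.6 = 0.00237923 per hour.
E[min] = 1/Σλ = 1/0.00237923 = 420.305 hours.

420.3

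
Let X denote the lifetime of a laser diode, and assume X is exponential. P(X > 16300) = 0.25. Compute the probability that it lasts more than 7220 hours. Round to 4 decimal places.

e^(−λ·16300) = 0.25 ⇒ λ = −ln(0.25)/16300 = 0.0000850487.
P(X > 7220) = e^(−0.0000850487·7220) = e^(−0.61405) ≈ 0.5412.

0.5412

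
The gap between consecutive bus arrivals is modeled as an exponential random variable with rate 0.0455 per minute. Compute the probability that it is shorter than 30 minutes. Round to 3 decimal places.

0.745

P(X ≤ 30) = 1 − e^(−λ·30) = 1 − e^(−1.365) ≈ 0.745.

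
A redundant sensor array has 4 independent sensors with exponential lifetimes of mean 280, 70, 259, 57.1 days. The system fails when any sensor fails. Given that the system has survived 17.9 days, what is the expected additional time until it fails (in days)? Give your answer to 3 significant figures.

25.5

First-failure rate Σλ = 1/280 + 1/70 + 1/259 + 1/57.1 = 0.0392313.
By memorylessness the expected residual is 1/Σλ = 25.4899 days, regardless of the 17.9 already elapsed.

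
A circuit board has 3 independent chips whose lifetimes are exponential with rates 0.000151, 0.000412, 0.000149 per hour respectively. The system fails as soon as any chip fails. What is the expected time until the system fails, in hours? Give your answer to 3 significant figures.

The time to first failure is exponential with rate Σλ = 0.000151 + 0.000412 + 0.000149 = 0.000712.
E[min] = 1/Σλ = 1/0.000712 = 1404.49 hours.

1400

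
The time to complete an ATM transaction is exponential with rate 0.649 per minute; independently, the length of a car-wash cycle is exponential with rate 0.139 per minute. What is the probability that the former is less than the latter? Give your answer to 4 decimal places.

λ_1 = 0.649, λ_2 = 0.139.
For independent exponentials, P(the former < the latter) = λ_1/(λ_1+λ_2) = 0.649/0.788 ≈ 0.8236.

0.8236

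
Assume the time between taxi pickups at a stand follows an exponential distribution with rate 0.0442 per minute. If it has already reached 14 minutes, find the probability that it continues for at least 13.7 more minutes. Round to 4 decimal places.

0.5458

The exponential is memoryless, so the remaining time is again Exp(λ): the condition X > 14 is irrelevant.
P(X > 13.7) = e^(−0.60554) ≈ 0.5458.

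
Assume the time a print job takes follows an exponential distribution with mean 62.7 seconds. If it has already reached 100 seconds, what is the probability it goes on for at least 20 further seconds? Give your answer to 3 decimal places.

The rate is λ = 1/62.7 = 0.015949 per second.
By the memoryless property, P(X > 100+20 | X > 100) = P(X > 20).
P(X > 20) = e^(−0.31898) ≈ 0.727.

0.727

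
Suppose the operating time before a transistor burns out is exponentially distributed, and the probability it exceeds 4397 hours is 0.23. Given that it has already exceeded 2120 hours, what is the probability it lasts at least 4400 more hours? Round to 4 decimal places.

From e^(−λ·4397) = 0.23, λ = −ln(0.23)/4397 = 0.000334245.
Memoryless: P(X > 2120+4400 | X > 2120) = P(X > 4400) = e^(−0.000334245·4400) ≈ 0.2298.

0.2298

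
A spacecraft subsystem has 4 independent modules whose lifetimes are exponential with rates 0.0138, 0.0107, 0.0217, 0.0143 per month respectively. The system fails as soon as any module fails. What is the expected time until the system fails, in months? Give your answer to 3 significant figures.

16.5

The time to first failure is exponential with rate Σλ = 0.0138 + 0.0107 + 0.0217 + 0.0143 = 0.0605.
E[min] = 1/Σλ = 1/0.0605 = 16.5289 months.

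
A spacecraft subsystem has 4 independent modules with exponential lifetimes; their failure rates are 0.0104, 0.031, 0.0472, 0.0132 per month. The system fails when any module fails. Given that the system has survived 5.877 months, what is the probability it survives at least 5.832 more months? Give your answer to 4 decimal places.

0.5523

Time to first failure ~ Exp(Σλ) with Σλ = 0.1018.
By memorylessness, P(T > 5.877+5.832 | T > 5.877) = P(T > 5.832) = e^(−0.1018·5.832) ≈ 0.5523.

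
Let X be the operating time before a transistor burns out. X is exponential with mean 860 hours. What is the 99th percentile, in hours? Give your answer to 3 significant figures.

The rate is λ = 1/860 = 0.00116279 per hour.
Set 1 − e^(−λt) = 0.99, so t = −ln(0.01)/λ = 4.6052/0.00116279 ≈ 3960.45 hours.

3960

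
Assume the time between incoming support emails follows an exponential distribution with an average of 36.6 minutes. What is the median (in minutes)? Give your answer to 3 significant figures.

The rate is λ = 1/36.6 = 0.0273224 per minute.
Set 1 − e^(−λt) = 0.5, so t = −ln(0.5)/λ = 0.69315/0.0273224 ≈ 25.3692 minutes.

25.4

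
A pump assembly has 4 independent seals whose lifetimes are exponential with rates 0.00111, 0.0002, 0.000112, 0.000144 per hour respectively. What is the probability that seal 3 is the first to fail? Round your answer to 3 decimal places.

The time to first failure is exponential with rate Σλ = 0.00111 + 0.0002 + 0.000112 + 0.000144 = 0.001566.
P(seal 3 first) = λ_3/Σλ = 0.000112/0.001566 ≈ 0.072.

0.072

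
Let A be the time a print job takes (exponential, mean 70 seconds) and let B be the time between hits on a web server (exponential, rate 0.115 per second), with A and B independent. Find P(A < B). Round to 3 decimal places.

λ_1 = 1/70 = 0.0142857, λ_2 = 0.115.
For independent exponentials, P(A < B) = λ_1/(λ_1+λ_2) = 0.0142857/0.129286 ≈ 0.110.

0.110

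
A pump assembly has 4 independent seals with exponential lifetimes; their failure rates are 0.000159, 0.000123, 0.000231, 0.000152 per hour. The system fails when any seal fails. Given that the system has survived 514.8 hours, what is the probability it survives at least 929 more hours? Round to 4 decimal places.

Time to first failure ~ Exp(Σλ) with Σλ = 0.000665.
By memorylessness, P(T > 514.8+929 | T > 514.8) = P(T > 929) = e^(−0.000665·929) ≈ 0.5391.

0.5391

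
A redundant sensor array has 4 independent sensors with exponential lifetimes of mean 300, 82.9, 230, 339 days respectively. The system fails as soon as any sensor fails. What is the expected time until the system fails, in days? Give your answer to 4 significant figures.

44.07

The first failure time is exponential with rate Σλ_i = 1/300 + 1/82.9 + 1/230 + 1/339 = 0.0226937 per day.
E[min] = 1/Σλ = 1/0.0226937 = 44.065 days.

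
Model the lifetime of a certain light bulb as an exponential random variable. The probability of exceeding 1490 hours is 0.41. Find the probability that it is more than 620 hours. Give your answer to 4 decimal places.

e^(−λ·1490) = 0.41 ⇒ λ = −ln(0.41)/1490 = 0.000598388.
P(X > 620) = e^(−0.000598388·620) = e^(−0.371) ≈ 0.6900.

0.6900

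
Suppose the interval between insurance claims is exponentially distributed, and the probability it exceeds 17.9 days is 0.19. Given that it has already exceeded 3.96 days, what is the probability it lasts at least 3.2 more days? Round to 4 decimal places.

From e^(−λ·17.9) = 0.19, λ = −ln(0.19)/17.9 = 0.0927783.
Memoryless: P(X > 3.96+3.2 | X > 3.96) = P(X > 3.2) = e^(−0.0927783·3.2) ≈ 0.7431.

0.7431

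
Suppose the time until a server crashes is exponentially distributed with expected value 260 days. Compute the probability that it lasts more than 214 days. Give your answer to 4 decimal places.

The rate is λ = 1/260 = 0.00384615 per day.
P(X > 214) = e^(−λ·214) = e^(−0.82308) ≈ 0.4391.

0.4391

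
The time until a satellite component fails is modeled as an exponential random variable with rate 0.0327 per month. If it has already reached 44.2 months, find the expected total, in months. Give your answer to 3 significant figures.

By memorylessness, E[X | X > 44.2] = 44.2 + 1/λ = 44.2 + 30.581 = 74.781 months.

74.8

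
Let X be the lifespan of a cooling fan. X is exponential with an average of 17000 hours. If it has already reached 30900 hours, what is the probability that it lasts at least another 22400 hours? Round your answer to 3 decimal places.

The rate is λ = 1/17000 = 0.0000588235 per hour.
The exponential is memoryless, so the remaining time is again Exp(λ): the condition X > 30900 is irrelevant.
P(X > 22400) = e^(−1.3176) ≈ 0.268.

0.268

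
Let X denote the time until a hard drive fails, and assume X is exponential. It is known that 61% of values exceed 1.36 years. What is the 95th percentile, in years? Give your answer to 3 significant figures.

e^(−λ·1.36) = 0.61 ⇒ λ = −ln(0.61)/1.36 = 0.363453.
95th percentile: 1 − e^(−λt) = 0.95, t = −ln(0.05)/λ = 8.24242 years.

8.24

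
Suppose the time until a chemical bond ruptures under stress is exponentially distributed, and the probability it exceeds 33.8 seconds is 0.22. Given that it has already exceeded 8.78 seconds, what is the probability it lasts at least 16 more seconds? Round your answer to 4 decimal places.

0.4883

From e^(−λ·33.8) = 0.22, λ = −ln(0.22)/33.8 = 0.0447967.
Memoryless: P(X > 8.78+16 | X > 8.78) = P(X > 16) = e^(−0.0447967·16) ≈ 0.4883.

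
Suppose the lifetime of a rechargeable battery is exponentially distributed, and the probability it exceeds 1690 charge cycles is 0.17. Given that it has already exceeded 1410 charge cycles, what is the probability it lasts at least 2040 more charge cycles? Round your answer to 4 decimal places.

0.1178

From e^(−λ·1690) = 0.17, λ = −ln(0.17)/1690 = 0.0010485.
Memoryless: P(X > 1410+2040 | X > 1410) = P(X > 2040) = e^(−0.0010485·2040) ≈ 0.1178.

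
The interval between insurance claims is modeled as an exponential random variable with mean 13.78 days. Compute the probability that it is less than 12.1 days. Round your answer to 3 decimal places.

0.584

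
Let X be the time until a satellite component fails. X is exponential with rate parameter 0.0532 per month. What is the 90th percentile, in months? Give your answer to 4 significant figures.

43.28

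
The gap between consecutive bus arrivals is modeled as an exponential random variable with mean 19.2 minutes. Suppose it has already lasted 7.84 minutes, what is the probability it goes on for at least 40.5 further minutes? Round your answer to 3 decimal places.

0.121

The rate is λ = 1/19.2 = 0.0520833 per minute.
The exponential is memoryless, so the remaining time is again Exp(λ): the condition X > 7.84 is irrelevant.
P(X > 40.5) = e^(−2.1094) ≈ 0.121.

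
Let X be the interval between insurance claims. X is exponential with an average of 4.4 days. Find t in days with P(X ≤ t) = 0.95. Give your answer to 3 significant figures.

The rate is λ = 1/4.4 = 0.227273 per day.
Set 1 − e^(−λt) = 0.95, so t = −ln(0.05)/λ = 2.9957/0.227273 ≈ 13.1812 days.

13.2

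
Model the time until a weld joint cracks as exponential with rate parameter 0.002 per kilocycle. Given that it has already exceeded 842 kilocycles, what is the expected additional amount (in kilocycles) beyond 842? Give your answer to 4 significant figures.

500.0

By memorylessness, the remaining amount past any threshold is again Exp(λ) with mean 1/λ = 500 kilocycles.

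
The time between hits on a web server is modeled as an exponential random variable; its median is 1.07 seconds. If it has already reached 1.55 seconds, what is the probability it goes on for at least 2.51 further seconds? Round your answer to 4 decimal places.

0.1967

For an exponential, median = ln(2)/λ, so λ = ln 2 / 1.07 = 0.647801 per second.
By the memoryless property, P(X > 1.55+2.51 | X > 1.55) = P(X > 2.51).
P(X > 2.51) = e^(−1.626) ≈ 0.1967.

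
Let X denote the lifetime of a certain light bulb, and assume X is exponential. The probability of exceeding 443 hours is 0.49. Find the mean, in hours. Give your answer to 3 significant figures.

621

e^(−λ·443) = 0.49 ⇒ λ = −ln(0.49)/443 = 0.00161027.
Mean = 1/λ = 621.014 hours.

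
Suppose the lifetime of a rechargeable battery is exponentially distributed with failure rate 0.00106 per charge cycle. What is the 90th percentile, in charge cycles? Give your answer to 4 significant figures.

2172

Set 1 − e^(−λt) = 0.9, so t = −ln(0.1)/λ = 2.3026/0.00106 ≈ 2172.25 charge cycles.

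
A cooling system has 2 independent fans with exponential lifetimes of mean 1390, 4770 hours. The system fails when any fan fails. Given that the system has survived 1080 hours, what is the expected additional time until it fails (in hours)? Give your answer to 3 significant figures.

First-failure rate Σλ = 1/1390 + 1/4770 = 0.000929068.
By memorylessness the expected residual is 1/Σλ = 1076.35 hours, regardless of the 1080 already elapsed.

1080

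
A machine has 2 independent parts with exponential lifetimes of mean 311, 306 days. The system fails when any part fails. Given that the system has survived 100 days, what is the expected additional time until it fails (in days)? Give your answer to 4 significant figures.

First-failure rate Σλ = 1/311 + 1/306 = 0.00648341.
By memorylessness the expected residual is 1/Σλ = 154.24 days, regardless of the 100 already elapsed.

154.2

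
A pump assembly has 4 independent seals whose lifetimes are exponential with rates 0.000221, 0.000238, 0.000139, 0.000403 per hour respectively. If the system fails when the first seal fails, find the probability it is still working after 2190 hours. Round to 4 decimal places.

0.1117

The time to first failure is exponential with rate Σλ = 0.000221 + 0.000238 + 0.000139 + 0.000403 = 0.001001.
P(min > 2190) = e^(−0.001001·2190) = e^(−2.1922) ≈ 0.1117.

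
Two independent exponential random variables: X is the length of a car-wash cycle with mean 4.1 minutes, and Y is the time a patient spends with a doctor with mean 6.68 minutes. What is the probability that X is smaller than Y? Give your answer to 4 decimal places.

λ_1 = 1/4.1 = 0.243902, λ_2 = 1/6.68 = 0.149701.
For independent exponentials, P(X < Y) = λ_1/(λ_1+λ_2) = 0.243902/0.393603 ≈ 0.6197.

0.6197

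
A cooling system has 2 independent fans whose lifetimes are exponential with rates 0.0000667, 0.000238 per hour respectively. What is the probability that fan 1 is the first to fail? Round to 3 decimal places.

The time to first failure is exponential with rate Σλ = 0.0000667 + 0.000238 = 0.0003047.
P(fan 1 first) = λ_1/Σλ = 0.0000667/0.0003047 ≈ 0.219.

0.219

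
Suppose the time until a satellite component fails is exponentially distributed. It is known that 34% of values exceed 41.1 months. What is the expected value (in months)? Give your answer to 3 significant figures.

38.1

e^(−λ·41.1) = 0.34 ⇒ λ = −ln(0.34)/41.1 = 0.0262484.
Mean = 1/λ = 38.0975 months.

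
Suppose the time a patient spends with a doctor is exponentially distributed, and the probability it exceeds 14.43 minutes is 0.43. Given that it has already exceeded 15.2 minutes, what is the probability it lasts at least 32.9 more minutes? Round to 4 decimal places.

0.1460

From e^(−λ·14.43) = 0.43, λ = −ln(0.43)/14.43 = 0.0584872.
Memoryless: P(X > 15.2+32.9 | X > 15.2) = P(X > 32.9) = e^(−0.0584872·32.9) ≈ 0.1460.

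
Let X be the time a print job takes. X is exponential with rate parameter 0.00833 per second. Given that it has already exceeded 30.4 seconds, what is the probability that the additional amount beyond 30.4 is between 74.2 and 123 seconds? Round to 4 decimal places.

0.1800

Memoryless: the residual past 30.4 is again Exp(λ).
P(74.2 < residual < 123) = e^(−λ·74.2) − e^(−λ·123) = 0.53898 − 0.35894 ≈ 0.1800.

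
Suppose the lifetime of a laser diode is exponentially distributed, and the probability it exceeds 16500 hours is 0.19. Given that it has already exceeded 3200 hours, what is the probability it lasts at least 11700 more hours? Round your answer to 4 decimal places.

From e^(−λ·16500) = 0.19, λ = −ln(0.19)/16500 = 0.00010065.
Memoryless: P(X > 3200+11700 | X > 3200) = P(X > 11700) = e^(−0.00010065·11700) ≈ 0.3080.

0.3080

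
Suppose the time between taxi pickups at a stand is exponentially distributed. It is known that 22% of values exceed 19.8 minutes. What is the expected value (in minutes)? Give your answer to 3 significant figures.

e^(−λ·19.8) = 0.22 ⇒ λ = −ln(0.22)/19.8 = 0.0764711.
Mean = 1/λ = 13.0768 minutes.

13.1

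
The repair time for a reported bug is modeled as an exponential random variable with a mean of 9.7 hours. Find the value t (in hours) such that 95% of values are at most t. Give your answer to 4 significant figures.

The rate is λ = 1/9.7 = 0.103093 per hour.
Set 1 − e^(−λt) = 0.95, so t = −ln(0.05)/λ = 2.9957/0.103093 ≈ 29.0586 hours.

29.06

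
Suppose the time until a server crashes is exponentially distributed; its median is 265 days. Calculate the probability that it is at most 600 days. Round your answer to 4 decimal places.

0.7918

For an exponential, median = ln(2)/λ, so λ = ln 2 / 265 = 0.00261565 per day.
P(X ≤ 600) = 1 − e^(−λ·600) = 1 − e^(−1.5694) ≈ 0.7918.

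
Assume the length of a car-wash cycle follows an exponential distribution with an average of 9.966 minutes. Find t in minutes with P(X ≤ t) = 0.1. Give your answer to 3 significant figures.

The rate is λ = 1/9.966 = 0.100341 per minute.
Set 1 − e^(−λt) = 0.1, so t = −ln(0.9)/λ = 0.10536/0.100341 ≈ 1.05002 minutes.

1.05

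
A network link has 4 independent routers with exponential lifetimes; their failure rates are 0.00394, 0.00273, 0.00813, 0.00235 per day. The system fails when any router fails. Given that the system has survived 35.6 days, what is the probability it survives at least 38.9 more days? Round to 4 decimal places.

Time to first failure ~ Exp(Σλ) with Σλ = 0.01715.
By memorylessness, P(T > 35.6+38.9 | T > 35.6) = P(T > 38.9) = e^(−0.01715·38.9) ≈ 0.5132.

0.5132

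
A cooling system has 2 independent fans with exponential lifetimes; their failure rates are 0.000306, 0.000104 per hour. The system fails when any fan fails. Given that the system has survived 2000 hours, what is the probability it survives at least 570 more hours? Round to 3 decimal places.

Time to first failure ~ Exp(Σλ) with Σλ = 0.00041.
By memorylessness, P(T > 2000+570 | T > 2000) = P(T > 570) = e^(−0.00041·570) ≈ 0.792.

0.792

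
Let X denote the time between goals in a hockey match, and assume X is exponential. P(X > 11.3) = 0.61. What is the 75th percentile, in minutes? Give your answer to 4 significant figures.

31.69

e^(−λ·11.3) = 0.61 ⇒ λ = −ln(0.61)/11.3 = 0.043743.
75th percentile: 1 − e^(−λt) = 0.75, t = −ln(0.25)/λ = 31.6918 minutes.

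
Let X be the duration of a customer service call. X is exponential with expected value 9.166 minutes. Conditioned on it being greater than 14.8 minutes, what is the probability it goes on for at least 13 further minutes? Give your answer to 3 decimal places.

0.242

The rate is λ = 1/9.166 = 0.109099 per minute.
By the memoryless property, P(X > 14.8+13 | X > 14.8) = P(X > 13).
P(X > 13) = e^(−1.4183) ≈ 0.242.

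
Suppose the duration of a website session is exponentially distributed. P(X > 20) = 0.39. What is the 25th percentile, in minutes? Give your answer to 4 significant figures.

e^(−λ·20) = 0.39 ⇒ λ = −ln(0.39)/20 = 0.0470804.
25th percentile: 1 − e^(−λt) = 0.25, t = −ln(0.75)/λ = 6.11044 minutes.

6.110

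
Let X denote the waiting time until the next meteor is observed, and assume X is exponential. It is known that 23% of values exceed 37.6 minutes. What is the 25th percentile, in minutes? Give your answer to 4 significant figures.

7.360

e^(−λ·37.6) = 0.23 ⇒ λ = −ln(0.23)/37.6 = 0.0390871.
25th percentile: 1 − e^(−λt) = 0.25, t = −ln(0.75)/λ = 7.36002 minutes.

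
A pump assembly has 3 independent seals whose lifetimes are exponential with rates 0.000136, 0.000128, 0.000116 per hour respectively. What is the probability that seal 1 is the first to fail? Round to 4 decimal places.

0.3579

The time to first failure is exponential with rate Σλ = 0.000136 + 0.000128 + 0.000116 = 0.00038.
P(seal 1 first) = λ_1/Σλ = 0.000136/0.00038 ≈ 0.3579.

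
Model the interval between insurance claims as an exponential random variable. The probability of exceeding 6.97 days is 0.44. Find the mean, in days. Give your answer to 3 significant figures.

e^(−λ·6.97) = 0.44 ⇒ λ = −ln(0.44)/6.97 = 0.117788.
Mean = 1/λ = 8.48985 days.

8.49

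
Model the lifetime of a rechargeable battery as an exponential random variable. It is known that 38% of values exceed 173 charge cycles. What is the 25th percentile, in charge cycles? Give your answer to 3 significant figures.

51.4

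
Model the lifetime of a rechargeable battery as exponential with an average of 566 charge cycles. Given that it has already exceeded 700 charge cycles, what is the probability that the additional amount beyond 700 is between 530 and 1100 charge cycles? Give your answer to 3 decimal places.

The rate is λ = 1/566 = 0.00176678 per charge cycle.
Memoryless: the residual past 700 is again Exp(λ).
P(530 < residual < 1100) = e^(−λ·530) − e^(−λ·1100) = 0.39204 − 0.14321 ≈ 0.249.

0.249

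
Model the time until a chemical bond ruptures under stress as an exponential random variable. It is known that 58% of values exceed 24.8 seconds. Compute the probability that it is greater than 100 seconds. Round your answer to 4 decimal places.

0.1112

e^(−λ·24.8) = 0.58 ⇒ λ = −ln(0.58)/24.8 = 0.0219648.
P(X > 100) = e^(−0.0219648·100) = e^(−2.1965) ≈ 0.1112.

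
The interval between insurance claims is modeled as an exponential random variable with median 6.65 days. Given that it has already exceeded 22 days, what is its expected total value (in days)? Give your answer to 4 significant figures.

31.59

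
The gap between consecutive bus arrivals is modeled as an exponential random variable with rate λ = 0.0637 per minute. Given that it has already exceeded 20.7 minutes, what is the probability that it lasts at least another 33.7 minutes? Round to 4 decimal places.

0.1169

By the memoryless property, P(X > 20.7+33.7 | X > 20.7) = P(X > 33.7).
P(X > 33.7) = e^(−2.1467) ≈ 0.1169.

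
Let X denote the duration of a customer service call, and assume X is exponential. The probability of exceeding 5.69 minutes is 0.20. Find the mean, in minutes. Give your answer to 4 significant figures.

e^(−λ·5.69) = 0.20 ⇒ λ = −ln(0.20)/5.69 = 0.282854.
Mean = 1/λ = 3.5354 minutes.

3.535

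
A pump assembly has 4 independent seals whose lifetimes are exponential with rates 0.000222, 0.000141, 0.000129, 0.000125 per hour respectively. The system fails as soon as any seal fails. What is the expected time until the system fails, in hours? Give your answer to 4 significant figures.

1621

The time to first failure is exponential with rate Σλ = 0.000222 + 0.000141 + 0.000129 + 0.000125 = 0.000617.
E[min] = 1/Σλ = 1/0.000617 = 1620.75 hours.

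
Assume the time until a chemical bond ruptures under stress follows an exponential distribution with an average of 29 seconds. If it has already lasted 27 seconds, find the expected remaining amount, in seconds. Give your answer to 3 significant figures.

The rate is λ = 1/29 = 0.0344828 per second.
By memorylessness, the remaining amount past any threshold is again Exp(λ) with mean 1/λ = 29 seconds.

29.0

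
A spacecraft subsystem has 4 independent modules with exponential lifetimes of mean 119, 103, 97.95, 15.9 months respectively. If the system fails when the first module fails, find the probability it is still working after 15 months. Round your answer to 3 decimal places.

0.255

The first failure time is exponential with rate Σλ_i = 1/119 + 1/103 + 1/97.95 + 1/15.9 = 0.0912145 per month.
P(min > 15) = e^(−0.0912145·15) = e^(−1.3682) ≈ 0.255.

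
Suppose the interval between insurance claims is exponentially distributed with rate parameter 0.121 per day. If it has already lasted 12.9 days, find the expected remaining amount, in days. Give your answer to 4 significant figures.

8.264

By memorylessness, the remaining amount past any threshold is again Exp(λ) with mean 1/λ = 8.26446 days.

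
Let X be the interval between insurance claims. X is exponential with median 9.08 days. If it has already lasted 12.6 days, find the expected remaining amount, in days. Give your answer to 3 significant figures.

13.1

For an exponential, median = ln(2)/λ, so λ = ln 2 / 9.08 = 0.0763378 per day.
By memorylessness, the remaining amount past any threshold is again Exp(λ) with mean 1/λ = 13.0997 days.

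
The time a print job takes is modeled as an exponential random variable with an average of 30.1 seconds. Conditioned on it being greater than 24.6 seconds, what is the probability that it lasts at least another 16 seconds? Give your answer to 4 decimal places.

The rate is λ = 1/30.1 = 0.0332226 per second.
P(X > s+t | X > s) = e^(−λ(s+t))/e^(−λs) = e^(−λt), independent of s = 24.6.
P(X > 16) = e^(−0.53156) ≈ 0.5877.

0.5877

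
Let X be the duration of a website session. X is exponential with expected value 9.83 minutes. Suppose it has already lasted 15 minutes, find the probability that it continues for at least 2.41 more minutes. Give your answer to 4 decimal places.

The rate is λ = 1/9.83 = 0.101729 per minute.
P(X > s+t | X > s) = e^(−λ(s+t))/e^(−λs) = e^(−λt), independent of s = 15.
P(X > 2.41) = e^(−0.24517) ≈ 0.7826.

0.7826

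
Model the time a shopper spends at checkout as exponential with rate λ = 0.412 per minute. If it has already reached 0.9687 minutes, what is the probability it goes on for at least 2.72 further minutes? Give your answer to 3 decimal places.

The exponential is memoryless, so the remaining time is again Exp(λ): the condition X > 0.9687 is irrelevant.
P(X > 2.72) = e^(−1.1206) ≈ 0.326.

0.326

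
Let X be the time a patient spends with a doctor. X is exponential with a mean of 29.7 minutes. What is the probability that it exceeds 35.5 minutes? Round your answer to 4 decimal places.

The rate is λ = 1/29.7 = 0.03367 per minute.
P(X > 35.5) = e^(−λ·35.5) = e^(−1.1953) ≈ 0.3026.

0.3026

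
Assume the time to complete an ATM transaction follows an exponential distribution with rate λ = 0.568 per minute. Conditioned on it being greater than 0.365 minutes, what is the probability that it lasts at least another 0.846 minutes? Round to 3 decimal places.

0.618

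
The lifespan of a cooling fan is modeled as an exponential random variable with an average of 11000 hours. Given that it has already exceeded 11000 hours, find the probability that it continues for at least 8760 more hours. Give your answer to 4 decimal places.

The rate is λ = 1/11000 = 0.0000909091 per hour.
By the memoryless property, P(X > 11000+8760 | X > 11000) = P(X > 8760).
P(X > 8760) = e^(−0.79636) ≈ 0.4510.

0.4510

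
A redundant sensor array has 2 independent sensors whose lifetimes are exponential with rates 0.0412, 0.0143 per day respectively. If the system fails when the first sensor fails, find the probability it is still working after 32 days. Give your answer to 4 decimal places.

0.1693

The time to first failure is exponential with rate Σλ = 0.0412 + 0.0143 = 0.0555.
P(min > 32) = e^(−0.0555·32) = e^(−1.776) ≈ 0.1693.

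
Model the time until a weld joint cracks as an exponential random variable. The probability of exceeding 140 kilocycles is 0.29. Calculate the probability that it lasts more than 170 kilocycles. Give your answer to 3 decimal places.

0.222

e^(−λ·140) = 0.29 ⇒ λ = −ln(0.29)/140 = 0.00884196.
P(X > 170) = e^(−0.00884196·170) = e^(−1.5031) ≈ 0.222.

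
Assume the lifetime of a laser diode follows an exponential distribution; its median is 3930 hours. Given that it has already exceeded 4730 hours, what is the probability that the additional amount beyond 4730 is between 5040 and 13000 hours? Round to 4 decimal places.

For an exponential, median = ln(2)/λ, so λ = ln 2 / 3930 = 0.000176373 per hour.
Memoryless: the residual past 4730 is again Exp(λ).
P(5040 < residual < 13000) = e^(−λ·5040) − e^(−λ·13000) = 0.41110 − 0.10098 ≈ 0.3101.

0.3101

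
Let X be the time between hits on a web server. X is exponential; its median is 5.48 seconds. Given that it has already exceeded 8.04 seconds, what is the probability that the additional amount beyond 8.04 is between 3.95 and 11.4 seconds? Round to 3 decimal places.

For an exponential, median = ln(2)/λ, so λ = ln 2 / 5.48 = 0.126487 per second.
Memoryless: the residual past 8.04 is again Exp(λ).
P(3.95 < residual < 11.4) = e^(−λ·3.95) − e^(−λ·11.4) = 0.60676 − 0.23647 ≈ 0.370.

0.370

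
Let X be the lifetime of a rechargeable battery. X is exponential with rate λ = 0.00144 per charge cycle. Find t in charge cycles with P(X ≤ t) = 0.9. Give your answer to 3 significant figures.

1600

Set 1 − e^(−λt) = 0.9, so t = −ln(0.1)/λ = 2.3026/0.00144 ≈ 1599.02 charge cycles.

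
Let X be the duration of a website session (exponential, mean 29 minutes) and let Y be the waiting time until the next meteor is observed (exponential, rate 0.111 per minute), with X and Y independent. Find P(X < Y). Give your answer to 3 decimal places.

λ_1 = 1/29 = 0.0344828, λ_2 = 0.111.
For independent exponentials, P(X < Y) = λ_1/(λ_1+λ_2) = 0.0344828/0.145483 ≈ 0.237.

0.237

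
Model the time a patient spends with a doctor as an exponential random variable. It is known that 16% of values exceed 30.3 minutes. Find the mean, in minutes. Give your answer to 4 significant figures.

e^(−λ·30.3) = 0.16 ⇒ λ = −ln(0.16)/30.3 = 0.0604812.
Mean = 1/λ = 16.5341 minutes.

16.53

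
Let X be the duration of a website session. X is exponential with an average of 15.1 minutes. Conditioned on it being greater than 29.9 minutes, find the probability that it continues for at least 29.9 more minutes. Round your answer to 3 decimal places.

The rate is λ = 1/15.1 = 0.0662252 per minute.
The exponential is memoryless, so the remaining time is again Exp(λ): the condition X > 29.9 is irrelevant.
P(X > 29.9) = e^(−1.9801) ≈ 0.138.

0.138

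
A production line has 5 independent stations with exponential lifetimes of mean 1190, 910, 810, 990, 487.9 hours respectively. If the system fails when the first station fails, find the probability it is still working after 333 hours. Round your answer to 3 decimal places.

0.125

The first failure time is exponential with rate Σλ_i = 1/1190 + 1/910 + 1/810 + 1/990 + 1/487.9 = 0.00623351 per hour.
P(min > 333) = e^(−0.00623351·333) = e^(−2.0758) ≈ 0.125.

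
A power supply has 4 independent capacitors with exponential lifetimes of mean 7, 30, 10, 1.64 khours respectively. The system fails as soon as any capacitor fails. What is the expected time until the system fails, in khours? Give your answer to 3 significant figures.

1.13

The first failure time is exponential with rate Σλ_i = 1/7 + 1/30 + 1/10 + 1/1.64 = 0.885947 per khour.
E[min] = 1/Σλ = 1/0.885947 = 1.12874 khours.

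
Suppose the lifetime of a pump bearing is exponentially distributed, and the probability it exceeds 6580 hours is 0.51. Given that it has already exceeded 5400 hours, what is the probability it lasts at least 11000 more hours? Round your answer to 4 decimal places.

From e^(−λ·6580) = 0.51, λ = −ln(0.51)/6580 = 0.000102332.
Memoryless: P(X > 5400+11000 | X > 5400) = P(X > 11000) = e^(−0.000102332·11000) ≈ 0.3244.

0.3244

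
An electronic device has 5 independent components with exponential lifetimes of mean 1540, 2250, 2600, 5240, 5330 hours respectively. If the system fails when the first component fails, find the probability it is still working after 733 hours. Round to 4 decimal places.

The first failure time is exponential with rate Σλ_i = 1/1540 + 1/2250 + 1/2600 + 1/5240 + 1/5330 = 0.00185687 per hour.
P(min > 733) = e^(−0.00185687·733) = e^(−1.3611) ≈ 0.2564.

0.2564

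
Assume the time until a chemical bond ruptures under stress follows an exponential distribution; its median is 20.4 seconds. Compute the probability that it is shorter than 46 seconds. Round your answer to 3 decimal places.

For an exponential, median = ln(2)/λ, so λ = ln 2 / 20.4 = 0.0339778 per second.
P(X ≤ 46) = 1 − e^(−λ·46) = 1 − e^(−1.563) ≈ 0.790.

0.790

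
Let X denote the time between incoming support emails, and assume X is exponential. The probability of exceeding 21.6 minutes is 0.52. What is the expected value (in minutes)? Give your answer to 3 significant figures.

33.0

e^(−λ·21.6) = 0.52 ⇒ λ = −ln(0.52)/21.6 = 0.0302744.
Mean = 1/λ = 33.0312 minutes.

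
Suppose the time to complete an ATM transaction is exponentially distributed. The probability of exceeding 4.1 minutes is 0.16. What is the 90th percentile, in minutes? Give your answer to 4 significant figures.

e^(−λ·4.1) = 0.16 ⇒ λ = −ln(0.16)/4.1 = 0.446971.
90th percentile: 1 − e^(−λt) = 0.9, t = −ln(0.1)/λ = 5.15153 minutes.

5.152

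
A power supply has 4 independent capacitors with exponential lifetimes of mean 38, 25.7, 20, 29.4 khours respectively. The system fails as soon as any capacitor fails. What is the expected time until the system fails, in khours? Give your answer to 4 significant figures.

6.701

The first failure time is exponential with rate Σλ_i = 1/38 + 1/25.7 + 1/20 + 1/29.4 = 0.14924 per khour.
E[min] = 1/Σλ = 1/0.14924 = 6.70062 khours.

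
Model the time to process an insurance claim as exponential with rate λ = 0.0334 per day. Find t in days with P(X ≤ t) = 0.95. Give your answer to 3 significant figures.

89.7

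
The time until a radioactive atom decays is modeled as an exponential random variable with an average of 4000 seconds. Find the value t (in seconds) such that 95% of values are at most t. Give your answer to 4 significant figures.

11980

The rate is λ = 1/4000 = 0.00025 per second.
Set 1 − e^(−λt) = 0.95, so t = −ln(0.05)/λ = 2.9957/0.00025 ≈ 11982.9 seconds.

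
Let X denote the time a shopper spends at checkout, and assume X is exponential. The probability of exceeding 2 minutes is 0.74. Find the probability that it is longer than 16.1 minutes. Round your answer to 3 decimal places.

e^(−λ·2) = 0.74 ⇒ λ = −ln(0.74)/2 = 0.150553.
P(X > 16.1) = e^(−0.150553·16.1) = e^(−2.4239) ≈ 0.089.

0.089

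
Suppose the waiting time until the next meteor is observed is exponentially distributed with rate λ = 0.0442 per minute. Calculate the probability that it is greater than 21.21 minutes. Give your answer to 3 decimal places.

P(X > 21.21) = e^(−λ·21.21) = e^(−0.93748) ≈ 0.392.

0.392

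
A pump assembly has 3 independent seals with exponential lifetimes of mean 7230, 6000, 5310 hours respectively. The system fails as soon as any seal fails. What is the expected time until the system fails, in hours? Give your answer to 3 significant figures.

The first failure time is exponential with rate Σλ_i = 1/7230 + 1/6000 + 1/5310 = 0.000493303 per hour.
E[min] = 1/Σλ = 1/0.000493303 = 2027.15 hours.

2030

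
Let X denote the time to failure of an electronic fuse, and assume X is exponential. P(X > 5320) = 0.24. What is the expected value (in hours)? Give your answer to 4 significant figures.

e^(−λ·5320) = 0.24 ⇒ λ = −ln(0.24)/5320 = 0.000268255.
Mean = 1/λ = 3727.8 hours.

3728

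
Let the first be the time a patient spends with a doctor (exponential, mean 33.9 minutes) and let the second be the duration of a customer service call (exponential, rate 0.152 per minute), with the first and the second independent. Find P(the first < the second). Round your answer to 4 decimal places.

λ_1 = 1/33.9 = 0.0294985, λ_2 = 0.152.
For independent exponentials, P(the first < the second) = λ_1/(λ_1+λ_2) = 0.0294985/0.181499 ≈ 0.1625.

0.1625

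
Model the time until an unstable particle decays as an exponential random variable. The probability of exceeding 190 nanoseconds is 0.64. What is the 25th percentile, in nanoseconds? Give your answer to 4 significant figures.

122.5

e^(−λ·190) = 0.64 ⇒ λ = −ln(0.64)/190 = 0.00234888.
25th percentile: 1 − e^(−λt) = 0.25, t = −ln(0.75)/λ = 122.476 nanoseconds.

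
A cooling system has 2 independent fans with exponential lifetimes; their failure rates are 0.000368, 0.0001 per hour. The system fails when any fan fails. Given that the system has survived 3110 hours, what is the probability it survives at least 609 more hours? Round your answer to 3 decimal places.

0.752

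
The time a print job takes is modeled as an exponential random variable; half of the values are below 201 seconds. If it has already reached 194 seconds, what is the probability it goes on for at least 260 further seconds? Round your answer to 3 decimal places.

0.408

For an exponential, median = ln(2)/λ, so λ = ln 2 / 201 = 0.00344849 per second.
The exponential is memoryless, so the remaining time is again Exp(λ): the condition X > 194 is irrelevant.
P(X > 260) = e^(−0.89661) ≈ 0.408.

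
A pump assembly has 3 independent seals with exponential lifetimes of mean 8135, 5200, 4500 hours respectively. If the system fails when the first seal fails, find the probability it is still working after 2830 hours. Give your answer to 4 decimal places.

0.2185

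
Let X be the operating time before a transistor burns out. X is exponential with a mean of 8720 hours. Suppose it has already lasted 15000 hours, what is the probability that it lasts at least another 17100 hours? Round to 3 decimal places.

0.141

The rate is λ = 1/8720 = 0.000114679 per hour.
The exponential is memoryless, so the remaining time is again Exp(λ): the condition X > 15000 is irrelevant.
P(X > 17100) = e^(−1.961) ≈ 0.141.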